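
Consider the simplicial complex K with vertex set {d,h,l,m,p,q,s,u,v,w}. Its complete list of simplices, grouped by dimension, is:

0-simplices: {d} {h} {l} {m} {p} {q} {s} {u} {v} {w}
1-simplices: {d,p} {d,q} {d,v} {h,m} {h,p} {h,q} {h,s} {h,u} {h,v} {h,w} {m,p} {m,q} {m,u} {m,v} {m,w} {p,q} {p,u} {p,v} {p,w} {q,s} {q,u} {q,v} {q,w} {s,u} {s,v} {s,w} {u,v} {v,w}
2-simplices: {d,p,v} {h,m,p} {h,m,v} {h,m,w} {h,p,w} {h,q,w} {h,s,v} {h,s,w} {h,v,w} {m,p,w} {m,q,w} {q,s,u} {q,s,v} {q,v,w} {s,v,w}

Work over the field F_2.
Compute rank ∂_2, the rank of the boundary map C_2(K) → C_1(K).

n_0=10 n_1=28 n_2=15  [Z2]
∂1: piv[dp,dq,dv,hm,hp,hs,hu,hw] rk=8  ker:hq,hv,mp,mq,mu,mv,mw,pq,pu,pv,pw,qs,qu,qv,qw,su,sv,sw,uv,vw
∂2: piv[dpv,hmp,hmv,hmw,hpw,hqw,hsv,hsw,hvw,mqw,qsu,qsv,qvw] rk=13  ker:mpw,svw
rk∂_2=13

rank∂_2=13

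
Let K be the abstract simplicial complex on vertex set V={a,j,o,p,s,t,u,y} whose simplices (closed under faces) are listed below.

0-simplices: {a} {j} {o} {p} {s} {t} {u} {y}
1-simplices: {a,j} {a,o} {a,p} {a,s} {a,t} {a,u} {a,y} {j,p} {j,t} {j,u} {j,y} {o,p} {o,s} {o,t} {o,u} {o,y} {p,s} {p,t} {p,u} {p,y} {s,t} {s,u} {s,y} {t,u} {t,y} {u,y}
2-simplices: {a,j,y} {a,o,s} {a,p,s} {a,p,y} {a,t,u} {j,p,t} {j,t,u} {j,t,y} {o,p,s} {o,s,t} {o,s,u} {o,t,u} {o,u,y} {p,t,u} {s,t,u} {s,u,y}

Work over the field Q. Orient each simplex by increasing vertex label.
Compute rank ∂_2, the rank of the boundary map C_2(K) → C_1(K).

rank∂_2=15

n_0=8 n_1=26 n_2=16  [Q]
∂1: piv[aj,ao,ap,as,at,au,ay] rk=7  ker:jp,jt,ju,jy,op,os,ot,ou,oy,ps,pt,pu,py,st,su,sy,tu,ty,uy
∂2: piv[ajy,aos,aps,apy,atu,jpt,jtu,jty,ops,ost,osu,otu,ouy,ptu,suy] rk=15  ker:stu
rk∂_2=15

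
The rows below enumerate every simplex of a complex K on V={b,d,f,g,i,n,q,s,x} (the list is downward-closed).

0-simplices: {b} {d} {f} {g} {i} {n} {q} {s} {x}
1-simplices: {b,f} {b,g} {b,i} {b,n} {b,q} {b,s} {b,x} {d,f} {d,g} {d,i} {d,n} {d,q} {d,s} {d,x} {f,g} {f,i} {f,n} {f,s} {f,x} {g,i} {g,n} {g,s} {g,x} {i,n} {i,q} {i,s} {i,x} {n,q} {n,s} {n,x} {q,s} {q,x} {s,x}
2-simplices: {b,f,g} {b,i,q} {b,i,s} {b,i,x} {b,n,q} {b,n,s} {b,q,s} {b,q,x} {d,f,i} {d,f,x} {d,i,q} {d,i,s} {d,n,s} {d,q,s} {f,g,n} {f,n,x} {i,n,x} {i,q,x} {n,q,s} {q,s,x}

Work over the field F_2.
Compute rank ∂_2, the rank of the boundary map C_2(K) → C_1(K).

n_0=9 n_1=33 n_2=20  [Z2]
∂1: piv[bf,bg,bi,bn,bq,bs,bx,df] rk=8  ker:dg,di,dn,dq,ds,dx,fg,fi,fn,fs,fx,gi,gn,gs,gx,in,iq,is,ix,nq,ns,nx,qs,qx,sx
∂2: piv[bfg,biq,bis,bix,bnq,bns,bqs,bqx,dfi,dfx,diq,dis,dns,fgn,fnx,inx,qsx] rk=17  ker:dqs,iqx,nqs
rk∂_2=17

rank∂_2=17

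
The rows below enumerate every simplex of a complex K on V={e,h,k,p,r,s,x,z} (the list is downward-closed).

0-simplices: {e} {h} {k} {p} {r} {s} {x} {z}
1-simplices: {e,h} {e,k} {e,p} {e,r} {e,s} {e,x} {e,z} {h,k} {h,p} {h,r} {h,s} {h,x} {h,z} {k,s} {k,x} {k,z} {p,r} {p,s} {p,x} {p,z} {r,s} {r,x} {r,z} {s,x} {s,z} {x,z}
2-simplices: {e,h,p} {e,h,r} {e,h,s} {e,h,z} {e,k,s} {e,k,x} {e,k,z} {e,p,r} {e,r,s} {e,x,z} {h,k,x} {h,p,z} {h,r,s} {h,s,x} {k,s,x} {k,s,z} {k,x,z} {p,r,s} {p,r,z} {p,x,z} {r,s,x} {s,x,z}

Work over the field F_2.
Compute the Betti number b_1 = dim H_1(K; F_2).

b_1=0

n_0=8 n_1=26 n_2=22  [Z2]
∂1: piv[eh,ek,ep,er,es,ex,ez] rk=7  ker:hk,hp,hr,hs,hx,hz,ks,kx,kz,pr,ps,px,pz,rs,rx,rz,sx,sz,xz
∂2: piv[ehp,ehr,ehs,ehz,eks,ekx,ekz,epr,ers,exz,hkx,hpz,hsx,ksx,ksz,prs,prz,pxz,rsx] rk=19  ker:hrs,kxz,sxz
b_1=(26−7)−19=0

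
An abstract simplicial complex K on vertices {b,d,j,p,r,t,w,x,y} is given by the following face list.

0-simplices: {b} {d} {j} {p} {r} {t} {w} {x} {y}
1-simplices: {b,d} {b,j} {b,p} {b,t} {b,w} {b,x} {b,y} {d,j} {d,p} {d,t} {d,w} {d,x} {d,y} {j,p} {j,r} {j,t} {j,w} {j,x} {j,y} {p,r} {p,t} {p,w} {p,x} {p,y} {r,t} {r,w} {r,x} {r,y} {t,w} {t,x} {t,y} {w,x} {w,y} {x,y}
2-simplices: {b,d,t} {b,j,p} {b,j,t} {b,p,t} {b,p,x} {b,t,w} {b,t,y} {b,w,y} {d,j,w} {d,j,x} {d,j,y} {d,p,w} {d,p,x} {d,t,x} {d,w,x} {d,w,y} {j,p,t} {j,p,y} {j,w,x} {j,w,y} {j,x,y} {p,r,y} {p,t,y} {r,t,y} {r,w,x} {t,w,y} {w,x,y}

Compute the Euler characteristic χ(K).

χ(K)=2

n_0=9 n_1=34 n_2=27
χ=+9−34+27=2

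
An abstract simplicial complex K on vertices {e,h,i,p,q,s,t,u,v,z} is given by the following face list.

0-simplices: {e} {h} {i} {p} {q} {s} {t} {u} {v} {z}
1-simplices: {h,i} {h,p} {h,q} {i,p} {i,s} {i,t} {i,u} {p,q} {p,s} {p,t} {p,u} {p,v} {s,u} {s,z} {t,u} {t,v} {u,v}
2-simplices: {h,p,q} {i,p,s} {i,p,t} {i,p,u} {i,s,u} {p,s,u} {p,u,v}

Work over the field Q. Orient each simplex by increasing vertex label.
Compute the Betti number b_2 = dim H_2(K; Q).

n_0=10 n_1=17 n_2=7  [Q]
∂1: piv[hi,hp,hq,is,it,iu,pv,sz] rk=8  ker:ip,pq,ps,pt,pu,su,tu,tv,uv
∂2: piv[hpq,ips,ipt,ipu,isu,puv] rk=6  ker:psu
b_2=(7−6)−0=1

b_2=1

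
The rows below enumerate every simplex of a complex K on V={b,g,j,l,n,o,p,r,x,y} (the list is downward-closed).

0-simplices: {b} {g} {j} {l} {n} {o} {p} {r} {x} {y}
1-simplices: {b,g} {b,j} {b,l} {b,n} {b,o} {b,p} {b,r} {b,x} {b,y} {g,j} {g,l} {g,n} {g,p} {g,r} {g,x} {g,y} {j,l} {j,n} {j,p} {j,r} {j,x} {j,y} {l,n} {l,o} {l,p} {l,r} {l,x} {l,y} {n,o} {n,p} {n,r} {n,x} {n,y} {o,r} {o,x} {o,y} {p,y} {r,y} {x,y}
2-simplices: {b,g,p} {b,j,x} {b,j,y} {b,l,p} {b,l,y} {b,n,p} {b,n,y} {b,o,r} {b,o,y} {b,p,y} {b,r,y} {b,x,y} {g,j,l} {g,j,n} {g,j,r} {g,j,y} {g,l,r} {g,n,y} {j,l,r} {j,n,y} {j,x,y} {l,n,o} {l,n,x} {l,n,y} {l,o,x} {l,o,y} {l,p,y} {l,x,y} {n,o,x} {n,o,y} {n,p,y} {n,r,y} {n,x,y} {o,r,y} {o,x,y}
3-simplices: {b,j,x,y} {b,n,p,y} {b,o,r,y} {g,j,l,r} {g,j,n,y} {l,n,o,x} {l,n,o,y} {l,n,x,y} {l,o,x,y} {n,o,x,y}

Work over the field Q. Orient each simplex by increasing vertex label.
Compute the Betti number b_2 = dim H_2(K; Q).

n_0=10 n_1=39 n_2=35 n_3=10  [Q]
∂1: piv[bg,bj,bl,bn,bo,bp,br,bx,by] rk=9  ker:gj,gl,gn,gp,gr,gx,gy,jl,jn,jp,jr,jx,jy,ln,lo,lp,lr,lx,ly,no,np,nr,nx,ny,or,ox,oy,py,ry,xy
∂2: piv[bgp,bjx,bjy,blp,bly,bnp,bny,bor,boy,bpy,bry,bxy,gjl,gjn,gjr,gjy,glr,gny,lno,lnx,lny,lox,loy,lxy,nry] rk=25  ker:jlr,jny,jxy,lpy,nox,noy,npy,nxy,ory,oxy
∂3: piv[bjxy,bnpy,bory,gjlr,gjny,lnox,lnoy,lnxy,loxy] rk=9  ker:noxy
b_2=(35−25)−9=1

b_2=1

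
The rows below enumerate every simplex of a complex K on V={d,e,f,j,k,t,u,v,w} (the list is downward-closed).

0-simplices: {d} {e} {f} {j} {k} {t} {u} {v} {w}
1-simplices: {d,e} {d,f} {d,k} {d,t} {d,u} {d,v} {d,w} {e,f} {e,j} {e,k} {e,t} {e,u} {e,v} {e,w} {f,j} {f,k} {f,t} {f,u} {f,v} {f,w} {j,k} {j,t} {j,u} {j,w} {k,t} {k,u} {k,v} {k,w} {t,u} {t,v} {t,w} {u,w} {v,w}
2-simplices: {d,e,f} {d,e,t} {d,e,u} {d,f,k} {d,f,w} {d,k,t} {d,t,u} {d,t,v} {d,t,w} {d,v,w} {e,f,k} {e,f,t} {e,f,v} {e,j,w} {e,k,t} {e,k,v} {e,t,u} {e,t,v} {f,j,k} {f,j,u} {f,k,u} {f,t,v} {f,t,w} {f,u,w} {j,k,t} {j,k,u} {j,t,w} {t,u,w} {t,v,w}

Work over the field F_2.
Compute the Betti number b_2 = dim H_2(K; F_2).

n_0=9 n_1=33 n_2=29  [Z2]
∂1: piv[de,df,dk,dt,du,dv,dw,ej] rk=8  ker:ef,ek,et,eu,ev,ew,fj,fk,ft,fu,fv,fw,jk,jt,ju,jw,kt,ku,kv,kw,tu,tv,tw,uw,vw
∂2: piv[def,det,deu,dfk,dfw,dkt,dtu,dtv,dtw,dvw,efk,eft,efv,ejw,ekv,etv,fjk,fju,fku,fuw,jkt,jtw,tuw] rk=23  ker:ekt,etu,ftv,ftw,jku,tvw
b_2=(29−23)−0=6

b_2=6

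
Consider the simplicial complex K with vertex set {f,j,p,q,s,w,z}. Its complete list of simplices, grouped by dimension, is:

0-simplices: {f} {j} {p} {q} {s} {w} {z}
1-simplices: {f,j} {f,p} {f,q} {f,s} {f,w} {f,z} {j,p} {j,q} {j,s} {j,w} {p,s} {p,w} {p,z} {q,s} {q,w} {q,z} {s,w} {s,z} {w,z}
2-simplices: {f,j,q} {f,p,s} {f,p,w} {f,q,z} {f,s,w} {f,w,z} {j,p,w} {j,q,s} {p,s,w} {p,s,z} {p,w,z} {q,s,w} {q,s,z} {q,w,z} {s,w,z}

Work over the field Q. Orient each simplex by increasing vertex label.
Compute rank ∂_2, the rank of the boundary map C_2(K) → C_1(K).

n_0=7 n_1=19 n_2=15  [Q]
∂1: piv[fj,fp,fq,fs,fw,fz] rk=6  ker:jp,jq,js,jw,ps,pw,pz,qs,qw,qz,sw,sz,wz
∂2: piv[fjq,fps,fpw,fqz,fsw,fwz,jpw,jqs,psz,pwz,qsw,qsz] rk=12  ker:psw,qwz,swz
rk∂_2=12

rank∂_2=12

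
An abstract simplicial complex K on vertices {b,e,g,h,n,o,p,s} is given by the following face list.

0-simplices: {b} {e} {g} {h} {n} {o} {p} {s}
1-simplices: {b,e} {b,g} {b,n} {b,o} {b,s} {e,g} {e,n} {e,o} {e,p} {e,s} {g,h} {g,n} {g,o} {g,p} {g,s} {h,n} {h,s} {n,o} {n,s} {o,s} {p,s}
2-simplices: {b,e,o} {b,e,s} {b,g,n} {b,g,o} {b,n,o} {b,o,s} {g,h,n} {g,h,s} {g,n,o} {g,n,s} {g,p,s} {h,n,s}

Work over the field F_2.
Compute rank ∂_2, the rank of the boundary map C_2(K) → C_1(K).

rank∂_2=10

n_0=8 n_1=21 n_2=12  [Z2]
∂1: piv[be,bg,bn,bo,bs,ep,gh] rk=7  ker:eg,en,eo,es,gn,go,gp,gs,hn,hs,no,ns,os,ps
∂2: piv[beo,bes,bgn,bgo,bno,bos,ghn,ghs,gns,gps] rk=10  ker:gno,hns
rk∂_2=10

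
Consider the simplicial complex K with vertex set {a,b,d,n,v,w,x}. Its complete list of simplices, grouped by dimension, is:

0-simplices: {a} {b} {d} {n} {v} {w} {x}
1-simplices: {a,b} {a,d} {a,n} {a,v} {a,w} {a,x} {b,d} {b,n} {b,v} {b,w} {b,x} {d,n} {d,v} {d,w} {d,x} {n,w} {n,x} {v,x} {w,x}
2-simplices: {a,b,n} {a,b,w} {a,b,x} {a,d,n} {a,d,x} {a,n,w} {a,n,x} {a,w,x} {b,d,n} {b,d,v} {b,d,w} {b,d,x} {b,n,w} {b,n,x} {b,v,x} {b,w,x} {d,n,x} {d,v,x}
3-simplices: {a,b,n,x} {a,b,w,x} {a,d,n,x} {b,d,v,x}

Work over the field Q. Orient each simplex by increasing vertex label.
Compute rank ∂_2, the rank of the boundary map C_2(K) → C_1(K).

n_0=7 n_1=19 n_2=18 n_3=4  [Q]
∂1: piv[ab,ad,an,av,aw,ax] rk=6  ker:bd,bn,bv,bw,bx,dn,dv,dw,dx,nw,nx,vx,wx
∂2: piv[abn,abw,abx,adn,adx,anw,anx,awx,bdn,bdv,bdw,bvx] rk=12  ker:bdx,bnw,bnx,bwx,dnx,dvx
∂3: piv[abnx,abwx,adnx,bdvx] rk=4
rk∂_2=12

rank∂_2=12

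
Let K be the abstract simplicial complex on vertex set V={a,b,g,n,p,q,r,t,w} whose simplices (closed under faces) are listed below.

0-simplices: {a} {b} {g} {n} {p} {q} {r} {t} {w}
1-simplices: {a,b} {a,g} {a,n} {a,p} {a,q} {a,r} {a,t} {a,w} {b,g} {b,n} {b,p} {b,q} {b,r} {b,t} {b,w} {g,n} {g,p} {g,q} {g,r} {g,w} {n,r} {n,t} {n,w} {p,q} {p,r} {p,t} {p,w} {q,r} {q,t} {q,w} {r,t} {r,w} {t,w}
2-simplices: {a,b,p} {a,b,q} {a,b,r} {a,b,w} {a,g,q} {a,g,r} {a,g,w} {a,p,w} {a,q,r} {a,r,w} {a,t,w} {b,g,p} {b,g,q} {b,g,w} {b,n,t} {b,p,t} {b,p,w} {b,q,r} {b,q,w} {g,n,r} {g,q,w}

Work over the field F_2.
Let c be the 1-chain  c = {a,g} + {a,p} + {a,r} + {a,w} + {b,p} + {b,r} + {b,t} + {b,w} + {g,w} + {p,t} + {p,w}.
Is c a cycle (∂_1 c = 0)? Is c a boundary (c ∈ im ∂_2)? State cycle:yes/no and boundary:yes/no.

n_0=9 n_1=33 n_2=21  [Z2]
∂1: piv[ab,ag,an,ap,aq,ar,at,aw] rk=8  ker:bg,bn,bp,bq,br,bt,bw,gn,gp,gq,gr,gw,nr,nt,nw,pq,pr,pt,pw,qr,qt,qw,rt,rw,tw
∂2: piv[abp,abq,abr,abw,agq,agr,agw,apw,aqr,arw,atw,bgp,bgq,bnt,bpt,bqw,gnr] rk=17  ker:bgw,bpw,bqr,gqw
∂1c = 0
c vs im∂2: reduces to 0 ⇒ boundary

cycle:yes boundary:yes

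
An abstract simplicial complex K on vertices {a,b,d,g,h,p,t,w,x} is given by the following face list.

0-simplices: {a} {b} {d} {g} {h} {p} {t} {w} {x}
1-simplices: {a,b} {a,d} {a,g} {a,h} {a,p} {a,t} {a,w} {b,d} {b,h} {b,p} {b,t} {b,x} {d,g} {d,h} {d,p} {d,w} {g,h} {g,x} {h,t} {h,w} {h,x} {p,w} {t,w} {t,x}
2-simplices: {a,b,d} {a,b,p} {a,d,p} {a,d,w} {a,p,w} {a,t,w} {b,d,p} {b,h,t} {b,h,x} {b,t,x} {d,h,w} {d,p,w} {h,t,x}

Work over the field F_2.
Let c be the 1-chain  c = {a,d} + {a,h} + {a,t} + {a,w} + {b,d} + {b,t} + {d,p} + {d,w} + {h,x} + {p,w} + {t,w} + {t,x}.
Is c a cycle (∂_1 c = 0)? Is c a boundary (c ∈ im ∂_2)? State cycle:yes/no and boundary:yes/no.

cycle:yes boundary:no

n_0=9 n_1=24 n_2=13  [Z2]
∂1: piv[ab,ad,ag,ah,ap,at,aw,bx] rk=8  ker:bd,bh,bp,bt,dg,dh,dp,dw,gh,gx,ht,hw,hx,pw,tw,tx
∂2: piv[abd,abp,adp,adw,apw,atw,bht,bhx,btx,dhw] rk=10  ker:bdp,dpw,htx
∂1c = 0
c vs im∂2: residual ≠ 0 ⇒ not boundary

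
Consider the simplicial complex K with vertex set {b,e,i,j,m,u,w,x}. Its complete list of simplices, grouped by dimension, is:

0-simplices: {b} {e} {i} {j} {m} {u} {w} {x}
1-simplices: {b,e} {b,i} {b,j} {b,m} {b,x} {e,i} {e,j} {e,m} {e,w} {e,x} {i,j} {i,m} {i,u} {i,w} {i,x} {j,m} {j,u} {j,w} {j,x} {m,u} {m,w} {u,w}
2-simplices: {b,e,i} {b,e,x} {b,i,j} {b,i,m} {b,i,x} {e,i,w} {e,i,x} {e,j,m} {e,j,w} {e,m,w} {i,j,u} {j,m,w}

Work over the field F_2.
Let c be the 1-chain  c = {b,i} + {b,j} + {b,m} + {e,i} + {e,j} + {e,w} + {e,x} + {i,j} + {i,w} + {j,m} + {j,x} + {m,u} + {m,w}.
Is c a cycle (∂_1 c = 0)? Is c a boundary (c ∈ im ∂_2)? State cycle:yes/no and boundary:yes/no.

n_0=8 n_1=22 n_2=12  [Z2]
∂1: piv[be,bi,bj,bm,bx,ew,iu] rk=7  ker:ei,ej,em,ex,ij,im,iw,ix,jm,ju,jw,jx,mu,mw,uw
∂2: piv[bei,bex,bij,bim,bix,eiw,ejm,ejw,emw,iju] rk=10  ker:eix,jmw
∂1c = {b} + {j} + {u} + {w}

cycle:no boundary:no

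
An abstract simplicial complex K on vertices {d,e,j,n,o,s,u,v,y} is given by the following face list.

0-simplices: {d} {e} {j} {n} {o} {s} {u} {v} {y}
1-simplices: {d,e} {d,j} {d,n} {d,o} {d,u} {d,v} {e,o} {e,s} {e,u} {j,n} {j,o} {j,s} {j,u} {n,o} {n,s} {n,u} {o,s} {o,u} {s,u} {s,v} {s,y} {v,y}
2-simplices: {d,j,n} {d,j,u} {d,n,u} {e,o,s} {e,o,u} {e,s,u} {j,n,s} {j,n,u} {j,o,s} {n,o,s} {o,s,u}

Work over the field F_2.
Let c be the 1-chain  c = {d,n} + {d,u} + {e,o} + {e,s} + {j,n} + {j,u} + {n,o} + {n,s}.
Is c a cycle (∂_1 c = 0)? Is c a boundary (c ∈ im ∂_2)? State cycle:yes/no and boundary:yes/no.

cycle:yes boundary:yes

n_0=9 n_1=22 n_2=11  [Z2]
∂1: piv[de,dj,dn,do,du,dv,es,sy] rk=8  ker:eo,eu,jn,jo,js,ju,no,ns,nu,os,ou,su,sv,vy
∂2: piv[djn,dju,dnu,eos,eou,esu,jns,jos,nos] rk=9  ker:jnu,osu
∂1c = 0
c vs im∂2: reduces to 0 ⇒ boundary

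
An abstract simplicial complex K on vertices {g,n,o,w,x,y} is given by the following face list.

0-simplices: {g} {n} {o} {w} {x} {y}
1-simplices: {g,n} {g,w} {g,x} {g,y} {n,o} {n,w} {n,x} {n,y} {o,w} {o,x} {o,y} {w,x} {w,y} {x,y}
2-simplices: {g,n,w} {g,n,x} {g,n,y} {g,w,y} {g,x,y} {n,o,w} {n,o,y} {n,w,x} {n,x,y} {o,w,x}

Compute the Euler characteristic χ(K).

χ(K)=2

n_0=6 n_1=14 n_2=10
χ=+6−14+10=2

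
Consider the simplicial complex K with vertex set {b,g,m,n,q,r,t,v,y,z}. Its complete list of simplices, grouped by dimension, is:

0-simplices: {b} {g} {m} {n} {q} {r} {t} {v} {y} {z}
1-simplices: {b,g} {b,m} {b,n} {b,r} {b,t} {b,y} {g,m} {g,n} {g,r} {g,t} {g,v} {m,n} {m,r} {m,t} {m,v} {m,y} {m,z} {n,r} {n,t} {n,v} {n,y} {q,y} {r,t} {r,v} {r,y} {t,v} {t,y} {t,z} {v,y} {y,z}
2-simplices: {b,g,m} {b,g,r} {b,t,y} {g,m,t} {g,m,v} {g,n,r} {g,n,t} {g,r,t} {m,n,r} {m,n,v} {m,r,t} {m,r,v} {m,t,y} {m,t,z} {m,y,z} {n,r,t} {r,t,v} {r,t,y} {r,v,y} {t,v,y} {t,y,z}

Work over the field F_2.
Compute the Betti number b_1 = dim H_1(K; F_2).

b_1=3

n_0=10 n_1=30 n_2=21  [Z2]
∂1: piv[bg,bm,bn,br,bt,by,gv,mz,qy] rk=9  ker:gm,gn,gr,gt,mn,mr,mt,mv,my,nr,nt,nv,ny,rt,rv,ry,tv,ty,tz,vy,yz
∂2: piv[bgm,bgr,bty,gmt,gmv,gnr,gnt,grt,mnr,mnv,mrt,mrv,mty,mtz,myz,rtv,rty,rvy] rk=18  ker:nrt,tvy,tyz
b_1=(30−9)−18=3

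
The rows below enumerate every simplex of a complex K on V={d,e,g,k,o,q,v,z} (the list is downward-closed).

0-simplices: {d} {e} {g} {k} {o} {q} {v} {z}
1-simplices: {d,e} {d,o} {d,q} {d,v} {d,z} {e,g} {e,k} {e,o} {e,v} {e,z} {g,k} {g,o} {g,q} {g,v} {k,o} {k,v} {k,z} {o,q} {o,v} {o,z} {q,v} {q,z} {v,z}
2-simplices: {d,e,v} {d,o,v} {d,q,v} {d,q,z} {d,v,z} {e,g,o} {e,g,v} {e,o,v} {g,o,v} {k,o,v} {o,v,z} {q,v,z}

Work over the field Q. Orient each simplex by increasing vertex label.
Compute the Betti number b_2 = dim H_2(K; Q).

n_0=8 n_1=23 n_2=12  [Q]
∂1: piv[de,do,dq,dv,dz,eg,ek] rk=7  ker:eo,ev,ez,gk,go,gq,gv,ko,kv,kz,oq,ov,oz,qv,qz,vz
∂2: piv[dev,dov,dqv,dqz,dvz,ego,egv,eov,kov,ovz] rk=10  ker:gov,qvz
b_2=(12−10)−0=2

b_2=2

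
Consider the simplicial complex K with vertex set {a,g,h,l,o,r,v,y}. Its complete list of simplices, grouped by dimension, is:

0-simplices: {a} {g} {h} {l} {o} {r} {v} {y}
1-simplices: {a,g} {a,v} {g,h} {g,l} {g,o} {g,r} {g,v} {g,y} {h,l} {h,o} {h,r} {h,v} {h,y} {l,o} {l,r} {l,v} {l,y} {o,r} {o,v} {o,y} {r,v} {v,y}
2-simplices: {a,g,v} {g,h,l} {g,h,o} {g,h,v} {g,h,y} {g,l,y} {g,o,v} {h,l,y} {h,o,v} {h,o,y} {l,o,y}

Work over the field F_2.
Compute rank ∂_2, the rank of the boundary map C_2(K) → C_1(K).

rank∂_2=9

n_0=8 n_1=22 n_2=11  [Z2]
∂1: piv[ag,av,gh,gl,go,gr,gy] rk=7  ker:gv,hl,ho,hr,hv,hy,lo,lr,lv,ly,or,ov,oy,rv,vy
∂2: piv[agv,ghl,gho,ghv,ghy,gly,gov,hoy,loy] rk=9  ker:hly,hov
rk∂_2=9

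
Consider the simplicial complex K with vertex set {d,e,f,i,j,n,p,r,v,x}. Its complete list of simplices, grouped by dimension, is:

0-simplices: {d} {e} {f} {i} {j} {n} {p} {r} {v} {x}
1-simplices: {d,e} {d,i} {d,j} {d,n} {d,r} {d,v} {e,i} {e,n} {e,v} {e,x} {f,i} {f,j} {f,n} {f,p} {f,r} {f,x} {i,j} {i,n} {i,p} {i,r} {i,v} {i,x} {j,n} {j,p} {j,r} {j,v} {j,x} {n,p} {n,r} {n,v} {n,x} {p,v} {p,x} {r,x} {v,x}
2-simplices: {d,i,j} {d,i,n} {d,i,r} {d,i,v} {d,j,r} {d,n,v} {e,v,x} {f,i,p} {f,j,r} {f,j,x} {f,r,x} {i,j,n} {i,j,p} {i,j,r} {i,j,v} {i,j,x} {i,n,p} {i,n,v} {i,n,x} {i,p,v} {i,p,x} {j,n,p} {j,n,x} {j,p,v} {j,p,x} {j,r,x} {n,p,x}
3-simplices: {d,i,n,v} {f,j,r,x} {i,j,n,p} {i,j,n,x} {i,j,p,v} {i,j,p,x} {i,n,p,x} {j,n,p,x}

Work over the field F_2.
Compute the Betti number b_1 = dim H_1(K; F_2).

b_1=7

n_0=10 n_1=35 n_2=27 n_3=8  [Z2]
∂1: piv[de,di,dj,dn,dr,dv,ex,fi,fp] rk=9  ker:ei,en,ev,fj,fn,fr,fx,ij,in,ip,ir,iv,ix,jn,jp,jr,jv,jx,np,nr,nv,nx,pv,px,rx,vx
∂2: piv[dij,din,dir,div,djr,dnv,evx,fip,fjr,fjx,frx,ijn,ijp,ijv,ijx,inp,inx,ipv,ipx] rk=19  ker:ijr,inv,jnp,jnx,jpv,jpx,jrx,npx
∂3: piv[dinv,fjrx,ijnp,ijnx,ijpv,ijpx,inpx] rk=7  ker:jnpx
b_1=(35−9)−19=7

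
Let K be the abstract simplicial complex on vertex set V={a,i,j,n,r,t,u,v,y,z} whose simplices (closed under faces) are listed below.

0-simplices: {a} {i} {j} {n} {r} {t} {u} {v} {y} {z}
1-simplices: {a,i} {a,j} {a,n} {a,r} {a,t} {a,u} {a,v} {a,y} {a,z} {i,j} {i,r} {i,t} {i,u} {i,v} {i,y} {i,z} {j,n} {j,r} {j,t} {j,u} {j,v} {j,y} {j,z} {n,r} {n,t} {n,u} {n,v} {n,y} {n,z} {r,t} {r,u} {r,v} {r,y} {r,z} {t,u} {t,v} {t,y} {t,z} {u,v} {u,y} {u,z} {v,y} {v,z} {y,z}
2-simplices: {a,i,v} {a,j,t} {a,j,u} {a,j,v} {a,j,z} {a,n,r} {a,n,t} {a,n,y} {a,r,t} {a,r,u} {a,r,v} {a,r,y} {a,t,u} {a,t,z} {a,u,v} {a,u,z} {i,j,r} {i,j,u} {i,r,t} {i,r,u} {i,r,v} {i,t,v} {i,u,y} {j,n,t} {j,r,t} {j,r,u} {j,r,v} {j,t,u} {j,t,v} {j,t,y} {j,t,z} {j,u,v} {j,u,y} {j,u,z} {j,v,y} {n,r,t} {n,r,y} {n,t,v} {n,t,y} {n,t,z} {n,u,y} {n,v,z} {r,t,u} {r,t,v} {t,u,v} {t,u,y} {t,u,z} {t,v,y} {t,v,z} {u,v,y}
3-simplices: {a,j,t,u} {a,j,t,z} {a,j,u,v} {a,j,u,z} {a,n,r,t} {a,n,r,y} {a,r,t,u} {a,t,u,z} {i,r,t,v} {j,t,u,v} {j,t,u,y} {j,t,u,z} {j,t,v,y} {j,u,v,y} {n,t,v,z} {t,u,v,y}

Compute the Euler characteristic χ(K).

n_0=10 n_1=44 n_2=50 n_3=16
χ=+10−44+50−16=0

χ(K)=0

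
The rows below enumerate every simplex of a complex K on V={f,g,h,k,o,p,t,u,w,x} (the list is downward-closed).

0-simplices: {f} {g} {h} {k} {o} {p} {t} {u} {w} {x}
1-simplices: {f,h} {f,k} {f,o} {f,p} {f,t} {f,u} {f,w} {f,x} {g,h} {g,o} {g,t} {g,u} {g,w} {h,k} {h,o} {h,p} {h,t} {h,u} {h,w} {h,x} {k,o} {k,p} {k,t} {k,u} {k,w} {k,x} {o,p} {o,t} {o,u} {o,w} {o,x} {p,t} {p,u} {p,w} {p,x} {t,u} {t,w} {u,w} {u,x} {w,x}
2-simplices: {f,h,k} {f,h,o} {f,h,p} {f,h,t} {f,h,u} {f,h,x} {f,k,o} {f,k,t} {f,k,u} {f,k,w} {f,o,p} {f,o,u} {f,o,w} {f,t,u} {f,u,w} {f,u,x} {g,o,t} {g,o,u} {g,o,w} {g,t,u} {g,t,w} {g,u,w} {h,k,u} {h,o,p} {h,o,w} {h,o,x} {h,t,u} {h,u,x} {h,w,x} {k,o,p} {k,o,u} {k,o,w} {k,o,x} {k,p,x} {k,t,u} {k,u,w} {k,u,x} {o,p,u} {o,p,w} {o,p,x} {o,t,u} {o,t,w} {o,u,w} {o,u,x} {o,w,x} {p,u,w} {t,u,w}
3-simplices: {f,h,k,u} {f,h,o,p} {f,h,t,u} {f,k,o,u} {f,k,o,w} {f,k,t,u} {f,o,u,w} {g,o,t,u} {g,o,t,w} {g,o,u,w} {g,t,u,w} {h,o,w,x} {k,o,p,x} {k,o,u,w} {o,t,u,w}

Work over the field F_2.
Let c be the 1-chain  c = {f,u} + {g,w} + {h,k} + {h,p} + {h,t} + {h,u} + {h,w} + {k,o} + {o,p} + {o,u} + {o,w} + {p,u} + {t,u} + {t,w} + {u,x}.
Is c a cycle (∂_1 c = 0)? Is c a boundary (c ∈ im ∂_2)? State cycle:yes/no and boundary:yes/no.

cycle:no boundary:no

n_0=10 n_1=40 n_2=47 n_3=15  [Z2]
∂1: piv[fh,fk,fo,fp,ft,fu,fw,fx,gh] rk=9  ker:go,gt,gu,gw,hk,ho,hp,ht,hu,hw,hx,ko,kp,kt,ku,kw,kx,op,ot,ou,ow,ox,pt,pu,pw,px,tu,tw,uw,ux,wx
∂2: piv[fhk,fho,fhp,fht,fhu,fhx,fko,fkt,fku,fkw,fop,fou,fow,ftu,fuw,fux,got,gou,gow,gtu,gtw,how,hox,hwx,kop,kox,kpx,opu,opw] rk=29  ker:guw,hku,hop,htu,hux,kou,kow,ktu,kuw,kux,opx,otu,otw,ouw,oux,owx,puw,tuw
∂3: piv[fhku,fhop,fhtu,fkou,fkow,fktu,fouw,gotu,gotw,gouw,gtuw,howx,kopx,kouw] rk=14  ker:otuw
∂1c = {f} + {g} + {h} + {p} + {t} + {x}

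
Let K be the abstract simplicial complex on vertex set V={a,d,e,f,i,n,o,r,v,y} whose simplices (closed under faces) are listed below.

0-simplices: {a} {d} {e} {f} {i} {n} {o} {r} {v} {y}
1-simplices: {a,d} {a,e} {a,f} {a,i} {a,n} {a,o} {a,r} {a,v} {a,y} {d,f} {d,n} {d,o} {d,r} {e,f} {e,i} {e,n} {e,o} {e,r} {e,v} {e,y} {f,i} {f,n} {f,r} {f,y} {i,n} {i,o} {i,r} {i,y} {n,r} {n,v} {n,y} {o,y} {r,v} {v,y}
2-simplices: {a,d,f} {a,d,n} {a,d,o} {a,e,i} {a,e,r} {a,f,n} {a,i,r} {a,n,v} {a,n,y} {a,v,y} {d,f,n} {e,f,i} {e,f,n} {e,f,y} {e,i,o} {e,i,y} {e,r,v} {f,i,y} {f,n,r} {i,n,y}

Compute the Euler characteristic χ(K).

χ(K)=-4

n_0=10 n_1=34 n_2=20
χ=+10−34+20=-4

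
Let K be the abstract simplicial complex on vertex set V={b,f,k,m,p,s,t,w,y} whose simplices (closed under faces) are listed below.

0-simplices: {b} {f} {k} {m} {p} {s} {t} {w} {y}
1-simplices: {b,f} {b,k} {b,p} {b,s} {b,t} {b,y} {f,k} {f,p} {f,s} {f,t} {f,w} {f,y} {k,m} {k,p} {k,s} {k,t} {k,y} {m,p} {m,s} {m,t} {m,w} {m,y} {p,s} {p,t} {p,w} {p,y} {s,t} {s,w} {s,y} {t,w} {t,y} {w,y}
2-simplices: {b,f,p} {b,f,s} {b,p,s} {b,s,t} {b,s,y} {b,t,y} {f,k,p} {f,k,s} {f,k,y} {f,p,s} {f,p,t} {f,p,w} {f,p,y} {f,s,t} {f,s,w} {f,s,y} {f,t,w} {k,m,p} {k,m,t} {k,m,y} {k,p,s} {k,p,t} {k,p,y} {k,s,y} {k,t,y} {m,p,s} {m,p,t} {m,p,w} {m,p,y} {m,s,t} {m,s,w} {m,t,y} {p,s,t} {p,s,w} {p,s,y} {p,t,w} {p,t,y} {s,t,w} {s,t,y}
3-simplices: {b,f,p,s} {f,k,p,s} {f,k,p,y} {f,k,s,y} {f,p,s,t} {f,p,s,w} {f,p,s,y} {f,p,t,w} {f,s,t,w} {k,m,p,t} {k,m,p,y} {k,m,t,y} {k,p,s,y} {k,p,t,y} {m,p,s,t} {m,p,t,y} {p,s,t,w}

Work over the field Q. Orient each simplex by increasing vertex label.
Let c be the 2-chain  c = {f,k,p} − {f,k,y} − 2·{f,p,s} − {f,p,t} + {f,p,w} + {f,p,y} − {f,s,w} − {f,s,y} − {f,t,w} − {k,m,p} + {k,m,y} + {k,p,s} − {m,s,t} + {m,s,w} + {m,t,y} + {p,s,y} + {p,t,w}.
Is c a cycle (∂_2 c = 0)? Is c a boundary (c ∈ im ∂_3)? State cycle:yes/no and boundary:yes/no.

n_0=9 n_1=32 n_2=39 n_3=17  [Q]
∂1: piv[bf,bk,bp,bs,bt,by,fw,km] rk=8  ker:fk,fp,fs,ft,fy,kp,ks,kt,ky,mp,ms,mt,mw,my,ps,pt,pw,py,st,sw,sy,tw,ty,wy
∂2: piv[bfp,bfs,bps,bst,bsy,bty,fkp,fks,fky,fpt,fpw,fpy,fst,fsw,fsy,ftw,kmp,kmt,kmy,kpt,mps,mpw] rk=22  ker:fps,kps,kpy,ksy,kty,mpt,mpy,mst,msw,mty,pst,psw,psy,ptw,pty,stw,sty
∂3: piv[bfps,fkps,fkpy,fksy,fpst,fpsw,fpsy,fptw,fstw,kmpt,kmpy,kmty,kpty,mpst] rk=14  ker:kpsy,mpty,pstw
∂2c = −2·{f,p} + {f,w} + {f,y} + 3·{k,p} − {k,s} − 2·{k,y} − {m,p} + 2·{m,t} − {m,w} − {s,t} + {t,y}

cycle:no boundary:no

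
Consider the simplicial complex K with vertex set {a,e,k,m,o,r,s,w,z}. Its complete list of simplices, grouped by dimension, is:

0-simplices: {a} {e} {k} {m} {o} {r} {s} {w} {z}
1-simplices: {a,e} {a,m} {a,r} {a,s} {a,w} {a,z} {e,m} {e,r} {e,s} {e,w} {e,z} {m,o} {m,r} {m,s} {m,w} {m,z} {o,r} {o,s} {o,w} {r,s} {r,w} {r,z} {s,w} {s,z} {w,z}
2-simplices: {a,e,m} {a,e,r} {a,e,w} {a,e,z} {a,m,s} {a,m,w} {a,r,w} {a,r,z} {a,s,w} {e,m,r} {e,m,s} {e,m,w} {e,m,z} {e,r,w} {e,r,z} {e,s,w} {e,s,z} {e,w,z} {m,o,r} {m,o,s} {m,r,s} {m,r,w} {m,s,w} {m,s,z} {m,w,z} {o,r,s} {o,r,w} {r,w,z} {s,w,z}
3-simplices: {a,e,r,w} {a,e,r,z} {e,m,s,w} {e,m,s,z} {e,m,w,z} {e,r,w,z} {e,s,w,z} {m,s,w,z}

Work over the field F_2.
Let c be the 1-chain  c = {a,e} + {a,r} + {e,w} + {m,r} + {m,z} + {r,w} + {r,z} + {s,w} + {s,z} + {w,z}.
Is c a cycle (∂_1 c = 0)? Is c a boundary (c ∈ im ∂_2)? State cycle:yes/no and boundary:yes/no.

cycle:yes boundary:yes

n_0=9 n_1=25 n_2=29 n_3=8  [Z2]
∂1: piv[ae,am,ar,as,aw,az,mo] rk=7  ker:em,er,es,ew,ez,mr,ms,mw,mz,or,os,ow,rs,rw,rz,sw,sz,wz
∂2: piv[aem,aer,aew,aez,ams,amw,arw,arz,asw,emr,ems,emz,esz,ewz,mor,mos,mrs,orw] rk=18  ker:emw,erw,erz,esw,mrw,msw,msz,mwz,ors,rwz,swz
∂3: piv[aerw,aerz,emsw,emsz,emwz,erwz,eswz] rk=7  ker:mswz
∂1c = 0
c vs im∂2: reduces to 0 ⇒ boundary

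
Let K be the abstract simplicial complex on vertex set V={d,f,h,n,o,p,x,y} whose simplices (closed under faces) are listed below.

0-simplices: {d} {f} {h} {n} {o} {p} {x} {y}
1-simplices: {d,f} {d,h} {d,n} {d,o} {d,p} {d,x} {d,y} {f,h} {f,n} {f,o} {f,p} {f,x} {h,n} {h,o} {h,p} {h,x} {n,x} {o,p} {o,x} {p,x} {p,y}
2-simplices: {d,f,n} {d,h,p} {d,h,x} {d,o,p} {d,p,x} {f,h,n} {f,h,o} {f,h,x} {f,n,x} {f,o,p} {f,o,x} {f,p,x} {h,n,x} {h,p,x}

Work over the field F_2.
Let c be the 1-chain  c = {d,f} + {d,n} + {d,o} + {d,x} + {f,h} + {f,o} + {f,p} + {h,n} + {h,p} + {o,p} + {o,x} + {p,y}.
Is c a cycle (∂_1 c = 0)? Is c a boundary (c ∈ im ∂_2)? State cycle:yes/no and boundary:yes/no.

n_0=8 n_1=21 n_2=14  [Z2]
∂1: piv[df,dh,dn,do,dp,dx,dy] rk=7  ker:fh,fn,fo,fp,fx,hn,ho,hp,hx,nx,op,ox,px,py
∂2: piv[dfn,dhp,dhx,dop,dpx,fhn,fho,fhx,fnx,fop,fox,fpx] rk=12  ker:hnx,hpx
∂1c = {h} + {y}

cycle:no boundary:no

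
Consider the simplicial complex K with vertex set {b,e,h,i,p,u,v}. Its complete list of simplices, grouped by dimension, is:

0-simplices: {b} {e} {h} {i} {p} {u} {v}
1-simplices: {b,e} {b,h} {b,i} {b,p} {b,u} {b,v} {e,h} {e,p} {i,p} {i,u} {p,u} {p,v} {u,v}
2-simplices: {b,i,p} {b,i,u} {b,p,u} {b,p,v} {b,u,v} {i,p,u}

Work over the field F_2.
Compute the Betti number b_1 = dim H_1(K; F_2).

b_1=2

n_0=7 n_1=13 n_2=6  [Z2]
∂1: piv[be,bh,bi,bp,bu,bv] rk=6  ker:eh,ep,ip,iu,pu,pv,uv
∂2: piv[bip,biu,bpu,bpv,buv] rk=5  ker:ipu
b_1=(13−6)−5=2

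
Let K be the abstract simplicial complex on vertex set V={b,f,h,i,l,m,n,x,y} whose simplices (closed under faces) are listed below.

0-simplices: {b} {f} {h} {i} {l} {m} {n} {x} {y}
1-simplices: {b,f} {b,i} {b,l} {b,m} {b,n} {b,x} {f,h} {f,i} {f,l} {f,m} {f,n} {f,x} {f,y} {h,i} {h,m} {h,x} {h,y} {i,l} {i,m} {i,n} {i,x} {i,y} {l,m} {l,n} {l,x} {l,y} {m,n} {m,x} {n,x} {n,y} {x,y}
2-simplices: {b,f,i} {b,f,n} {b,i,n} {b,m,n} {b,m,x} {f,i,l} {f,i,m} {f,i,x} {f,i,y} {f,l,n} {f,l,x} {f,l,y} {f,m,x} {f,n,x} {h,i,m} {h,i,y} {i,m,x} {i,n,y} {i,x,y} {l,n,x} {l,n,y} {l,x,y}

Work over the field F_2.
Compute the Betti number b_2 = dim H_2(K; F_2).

n_0=9 n_1=31 n_2=22  [Z2]
∂1: piv[bf,bi,bl,bm,bn,bx,fh,fy] rk=8  ker:fi,fl,fm,fn,fx,hi,hm,hx,hy,il,im,in,ix,iy,lm,ln,lx,ly,mn,mx,nx,ny,xy
∂2: piv[bfi,bfn,bin,bmn,bmx,fil,fim,fix,fiy,fln,flx,fly,fmx,fnx,him,hiy,iny,ixy] rk=18  ker:imx,lnx,lny,lxy
b_2=(22−18)−0=4

b_2=4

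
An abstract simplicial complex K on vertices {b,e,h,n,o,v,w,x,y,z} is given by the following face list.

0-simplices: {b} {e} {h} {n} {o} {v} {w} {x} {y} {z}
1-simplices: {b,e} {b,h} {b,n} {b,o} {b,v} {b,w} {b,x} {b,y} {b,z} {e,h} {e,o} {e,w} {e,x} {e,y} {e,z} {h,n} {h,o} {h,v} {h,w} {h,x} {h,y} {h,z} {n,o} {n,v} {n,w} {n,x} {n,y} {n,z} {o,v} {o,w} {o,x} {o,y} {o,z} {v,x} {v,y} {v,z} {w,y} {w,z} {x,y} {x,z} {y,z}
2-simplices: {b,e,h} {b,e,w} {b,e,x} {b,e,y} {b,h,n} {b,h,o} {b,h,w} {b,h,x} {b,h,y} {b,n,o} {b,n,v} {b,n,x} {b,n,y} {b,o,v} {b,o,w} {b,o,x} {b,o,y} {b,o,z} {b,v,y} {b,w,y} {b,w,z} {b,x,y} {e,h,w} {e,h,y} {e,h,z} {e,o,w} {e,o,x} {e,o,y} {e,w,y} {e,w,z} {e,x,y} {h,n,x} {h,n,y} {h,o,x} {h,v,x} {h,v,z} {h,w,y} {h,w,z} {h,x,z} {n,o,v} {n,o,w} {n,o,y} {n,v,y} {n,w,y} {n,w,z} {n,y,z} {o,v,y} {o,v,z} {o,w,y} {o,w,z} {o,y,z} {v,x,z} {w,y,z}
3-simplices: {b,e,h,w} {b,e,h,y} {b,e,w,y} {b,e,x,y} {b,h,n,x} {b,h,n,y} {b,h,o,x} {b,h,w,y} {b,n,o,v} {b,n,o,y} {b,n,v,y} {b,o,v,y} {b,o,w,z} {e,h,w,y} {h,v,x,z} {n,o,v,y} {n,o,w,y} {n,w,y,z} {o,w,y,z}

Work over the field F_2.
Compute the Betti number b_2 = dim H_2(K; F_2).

b_2=4

n_0=10 n_1=41 n_2=53 n_3=19  [Z2]
∂1: piv[be,bh,bn,bo,bv,bw,bx,by,bz] rk=9  ker:eh,eo,ew,ex,ey,ez,hn,ho,hv,hw,hx,hy,hz,no,nv,nw,nx,ny,nz,ov,ow,ox,oy,oz,vx,vy,vz,wy,wz,xy,xz,yz
∂2: piv[beh,bew,bex,bey,bhn,bho,bhw,bhx,bhy,bno,bnv,bnx,bny,bov,bow,box,boy,boz,bvy,bwy,bwz,bxy,ehz,eow,ewz,hvx,hvz,hxz,now,nwz,nyz,ovz] rk=32  ker:ehw,ehy,eox,eoy,ewy,exy,hnx,hny,hox,hwy,hwz,nov,noy,nvy,nwy,ovy,owy,owz,oyz,vxz,wyz
∂3: piv[behw,behy,bewy,bexy,bhnx,bhny,bhox,bhwy,bnov,bnoy,bnvy,bovy,bowz,hvxz,nowy,nwyz,owyz] rk=17  ker:ehwy,novy
b_2=(53−32)−17=4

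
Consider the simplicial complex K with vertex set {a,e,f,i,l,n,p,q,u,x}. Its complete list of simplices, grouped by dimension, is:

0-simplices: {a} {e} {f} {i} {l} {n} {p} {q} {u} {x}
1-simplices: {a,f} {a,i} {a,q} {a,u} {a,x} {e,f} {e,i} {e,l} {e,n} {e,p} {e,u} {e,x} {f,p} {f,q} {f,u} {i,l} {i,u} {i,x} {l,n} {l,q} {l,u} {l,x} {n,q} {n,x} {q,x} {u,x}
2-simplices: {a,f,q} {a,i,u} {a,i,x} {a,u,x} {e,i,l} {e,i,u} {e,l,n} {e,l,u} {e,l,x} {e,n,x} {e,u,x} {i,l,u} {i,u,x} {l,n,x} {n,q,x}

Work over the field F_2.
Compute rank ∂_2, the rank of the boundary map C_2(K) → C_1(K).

rank∂_2=12

n_0=10 n_1=26 n_2=15  [Z2]
∂1: piv[af,ai,aq,au,ax,ef,el,en,ep] rk=9  ker:ei,eu,ex,fp,fq,fu,il,iu,ix,ln,lq,lu,lx,nq,nx,qx,ux
∂2: piv[afq,aiu,aix,aux,eil,eiu,eln,elu,elx,enx,eux,nqx] rk=12  ker:ilu,iux,lnx
rk∂_2=12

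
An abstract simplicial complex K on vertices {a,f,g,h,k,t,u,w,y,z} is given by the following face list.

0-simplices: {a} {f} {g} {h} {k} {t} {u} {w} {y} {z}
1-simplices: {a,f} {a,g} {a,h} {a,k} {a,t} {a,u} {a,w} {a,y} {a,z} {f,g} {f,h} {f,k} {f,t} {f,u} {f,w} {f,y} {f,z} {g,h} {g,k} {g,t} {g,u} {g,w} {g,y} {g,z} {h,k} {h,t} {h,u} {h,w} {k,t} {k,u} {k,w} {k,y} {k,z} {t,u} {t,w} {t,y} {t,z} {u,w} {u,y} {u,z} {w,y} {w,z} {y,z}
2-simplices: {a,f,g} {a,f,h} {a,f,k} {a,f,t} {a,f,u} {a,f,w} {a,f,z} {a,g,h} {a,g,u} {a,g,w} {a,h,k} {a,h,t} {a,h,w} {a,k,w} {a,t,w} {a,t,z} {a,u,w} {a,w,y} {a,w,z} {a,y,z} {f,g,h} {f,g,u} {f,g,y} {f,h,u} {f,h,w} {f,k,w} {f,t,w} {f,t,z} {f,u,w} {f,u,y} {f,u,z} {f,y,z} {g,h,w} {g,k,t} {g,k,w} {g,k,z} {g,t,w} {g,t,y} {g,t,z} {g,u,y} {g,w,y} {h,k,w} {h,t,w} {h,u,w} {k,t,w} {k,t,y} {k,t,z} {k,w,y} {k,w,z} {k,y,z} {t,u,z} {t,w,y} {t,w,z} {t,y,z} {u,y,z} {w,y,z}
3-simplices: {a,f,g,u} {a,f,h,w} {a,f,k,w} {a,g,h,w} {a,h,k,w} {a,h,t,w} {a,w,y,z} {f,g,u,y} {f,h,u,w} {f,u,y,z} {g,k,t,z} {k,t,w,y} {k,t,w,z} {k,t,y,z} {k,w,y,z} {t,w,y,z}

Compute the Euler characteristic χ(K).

χ(K)=7

n_0=10 n_1=43 n_2=56 n_3=16
χ=+10−43+56−16=7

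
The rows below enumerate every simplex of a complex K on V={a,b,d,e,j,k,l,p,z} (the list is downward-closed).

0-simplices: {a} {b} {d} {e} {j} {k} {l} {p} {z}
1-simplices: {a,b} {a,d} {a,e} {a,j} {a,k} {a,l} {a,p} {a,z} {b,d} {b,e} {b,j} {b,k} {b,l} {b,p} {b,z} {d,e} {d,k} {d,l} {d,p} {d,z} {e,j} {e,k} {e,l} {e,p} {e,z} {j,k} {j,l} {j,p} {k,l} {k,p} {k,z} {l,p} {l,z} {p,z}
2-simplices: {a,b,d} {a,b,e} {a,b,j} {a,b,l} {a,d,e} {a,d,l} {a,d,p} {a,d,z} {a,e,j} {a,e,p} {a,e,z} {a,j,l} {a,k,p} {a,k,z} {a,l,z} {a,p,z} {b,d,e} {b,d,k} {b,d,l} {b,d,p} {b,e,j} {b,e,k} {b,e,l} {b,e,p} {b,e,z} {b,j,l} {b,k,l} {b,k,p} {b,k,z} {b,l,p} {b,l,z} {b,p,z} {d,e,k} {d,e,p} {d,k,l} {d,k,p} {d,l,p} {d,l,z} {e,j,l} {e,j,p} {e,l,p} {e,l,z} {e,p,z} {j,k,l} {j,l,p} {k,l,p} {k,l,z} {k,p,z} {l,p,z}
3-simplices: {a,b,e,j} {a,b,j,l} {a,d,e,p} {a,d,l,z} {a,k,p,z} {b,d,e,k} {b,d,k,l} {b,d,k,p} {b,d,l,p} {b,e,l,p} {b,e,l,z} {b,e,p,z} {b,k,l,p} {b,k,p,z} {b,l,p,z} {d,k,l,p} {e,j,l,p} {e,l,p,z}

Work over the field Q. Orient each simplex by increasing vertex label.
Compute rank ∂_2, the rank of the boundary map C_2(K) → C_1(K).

n_0=9 n_1=34 n_2=49 n_3=18  [Q]
∂1: piv[ab,ad,ae,aj,ak,al,ap,az] rk=8  ker:bd,be,bj,bk,bl,bp,bz,de,dk,dl,dp,dz,ej,ek,el,ep,ez,jk,jl,jp,kl,kp,kz,lp,lz,pz
∂2: piv[abd,abe,abj,abl,ade,adl,adp,adz,aej,aep,aez,ajl,akp,akz,alz,apz,bdk,bdp,bek,bel,bez,bkl,bkp,blp,ejp,jkl] rk=26  ker:bde,bdl,bej,bep,bjl,bkz,blz,bpz,dek,dep,dkl,dkp,dlp,dlz,ejl,elp,elz,epz,jlp,klp,klz,kpz,lpz
∂3: piv[abej,abjl,adep,adlz,akpz,bdek,bdkl,bdkp,bdlp,belp,belz,bepz,bklp,bkpz,blpz,ejlp] rk=16  ker:dklp,elpz
rk∂_2=26

rank∂_2=26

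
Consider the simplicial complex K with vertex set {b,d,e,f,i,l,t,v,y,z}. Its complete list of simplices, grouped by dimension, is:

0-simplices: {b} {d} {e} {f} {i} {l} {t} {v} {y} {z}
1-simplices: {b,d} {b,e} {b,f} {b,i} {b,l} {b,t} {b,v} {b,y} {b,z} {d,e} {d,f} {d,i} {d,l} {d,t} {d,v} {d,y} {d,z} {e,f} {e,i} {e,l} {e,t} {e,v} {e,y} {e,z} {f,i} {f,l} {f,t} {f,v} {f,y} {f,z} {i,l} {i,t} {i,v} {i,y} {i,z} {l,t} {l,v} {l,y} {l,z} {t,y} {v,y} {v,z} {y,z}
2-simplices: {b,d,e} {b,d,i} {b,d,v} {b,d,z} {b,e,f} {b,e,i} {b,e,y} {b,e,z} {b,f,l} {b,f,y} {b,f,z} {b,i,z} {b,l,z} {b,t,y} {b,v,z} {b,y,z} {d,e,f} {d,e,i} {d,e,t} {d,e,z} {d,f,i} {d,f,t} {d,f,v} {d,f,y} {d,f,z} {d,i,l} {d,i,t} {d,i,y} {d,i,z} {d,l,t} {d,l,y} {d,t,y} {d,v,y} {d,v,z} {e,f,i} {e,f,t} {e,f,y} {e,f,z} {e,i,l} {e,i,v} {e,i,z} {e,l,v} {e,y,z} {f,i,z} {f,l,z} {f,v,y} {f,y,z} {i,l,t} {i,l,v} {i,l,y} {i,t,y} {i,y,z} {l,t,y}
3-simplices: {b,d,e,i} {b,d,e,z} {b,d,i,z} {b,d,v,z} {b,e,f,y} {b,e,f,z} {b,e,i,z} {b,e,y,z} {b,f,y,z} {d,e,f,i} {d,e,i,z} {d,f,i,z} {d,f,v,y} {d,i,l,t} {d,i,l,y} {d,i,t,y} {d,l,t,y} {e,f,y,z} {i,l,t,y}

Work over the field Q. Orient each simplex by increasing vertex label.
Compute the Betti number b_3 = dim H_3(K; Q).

b_3=3

n_0=10 n_1=43 n_2=53 n_3=19  [Q]
∂1: piv[bd,be,bf,bi,bl,bt,bv,by,bz] rk=9  ker:de,df,di,dl,dt,dv,dy,dz,ef,ei,el,et,ev,ey,ez,fi,fl,ft,fv,fy,fz,il,it,iv,iy,iz,lt,lv,ly,lz,ty,vy,vz,yz
∂2: piv[bde,bdi,bdv,bdz,bef,bei,bey,bez,bfl,bfy,bfz,biz,blz,bty,bvz,byz,def,det,dfi,dft,dfv,dfy,dil,dit,diy,dlt,dly,dty,dvy,eil,eiv,elv] rk=32  ker:dei,dez,dfz,diz,dvz,efi,eft,efy,efz,eiz,eyz,fiz,flz,fvy,fyz,ilt,ilv,ily,ity,iyz,lty
∂3: piv[bdei,bdez,bdiz,bdvz,befy,befz,beiz,beyz,bfyz,defi,dfiz,dfvy,dilt,dily,dity,dlty] rk=16  ker:deiz,efyz,ilty
b_3=(19−16)−0=3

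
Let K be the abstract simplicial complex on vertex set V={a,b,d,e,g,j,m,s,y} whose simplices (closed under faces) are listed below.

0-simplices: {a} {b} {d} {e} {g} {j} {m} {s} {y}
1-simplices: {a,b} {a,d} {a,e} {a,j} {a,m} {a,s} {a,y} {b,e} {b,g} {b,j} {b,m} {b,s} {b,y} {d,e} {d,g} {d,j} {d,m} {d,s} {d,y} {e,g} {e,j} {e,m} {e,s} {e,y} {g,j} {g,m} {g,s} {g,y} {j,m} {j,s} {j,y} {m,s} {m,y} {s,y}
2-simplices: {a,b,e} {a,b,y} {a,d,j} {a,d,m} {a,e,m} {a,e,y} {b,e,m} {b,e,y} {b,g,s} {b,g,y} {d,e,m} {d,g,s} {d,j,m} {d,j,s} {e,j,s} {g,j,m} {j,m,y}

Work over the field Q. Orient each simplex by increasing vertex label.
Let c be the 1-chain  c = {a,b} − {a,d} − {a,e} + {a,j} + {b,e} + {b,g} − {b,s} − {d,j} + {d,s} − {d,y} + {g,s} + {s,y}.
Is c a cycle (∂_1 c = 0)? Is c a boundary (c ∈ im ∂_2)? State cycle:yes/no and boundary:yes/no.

n_0=9 n_1=34 n_2=17  [Q]
∂1: piv[ab,ad,ae,aj,am,as,ay,bg] rk=8  ker:be,bj,bm,bs,by,de,dg,dj,dm,ds,dy,eg,ej,em,es,ey,gj,gm,gs,gy,jm,js,jy,ms,my,sy
∂2: piv[abe,aby,adj,adm,aem,aey,bem,bgs,bgy,dem,dgs,djm,djs,ejs,gjm,jmy] rk=16  ker:bey
∂1c = 0
c vs im∂2: residual ≠ 0 ⇒ not boundary

cycle:yes boundary:no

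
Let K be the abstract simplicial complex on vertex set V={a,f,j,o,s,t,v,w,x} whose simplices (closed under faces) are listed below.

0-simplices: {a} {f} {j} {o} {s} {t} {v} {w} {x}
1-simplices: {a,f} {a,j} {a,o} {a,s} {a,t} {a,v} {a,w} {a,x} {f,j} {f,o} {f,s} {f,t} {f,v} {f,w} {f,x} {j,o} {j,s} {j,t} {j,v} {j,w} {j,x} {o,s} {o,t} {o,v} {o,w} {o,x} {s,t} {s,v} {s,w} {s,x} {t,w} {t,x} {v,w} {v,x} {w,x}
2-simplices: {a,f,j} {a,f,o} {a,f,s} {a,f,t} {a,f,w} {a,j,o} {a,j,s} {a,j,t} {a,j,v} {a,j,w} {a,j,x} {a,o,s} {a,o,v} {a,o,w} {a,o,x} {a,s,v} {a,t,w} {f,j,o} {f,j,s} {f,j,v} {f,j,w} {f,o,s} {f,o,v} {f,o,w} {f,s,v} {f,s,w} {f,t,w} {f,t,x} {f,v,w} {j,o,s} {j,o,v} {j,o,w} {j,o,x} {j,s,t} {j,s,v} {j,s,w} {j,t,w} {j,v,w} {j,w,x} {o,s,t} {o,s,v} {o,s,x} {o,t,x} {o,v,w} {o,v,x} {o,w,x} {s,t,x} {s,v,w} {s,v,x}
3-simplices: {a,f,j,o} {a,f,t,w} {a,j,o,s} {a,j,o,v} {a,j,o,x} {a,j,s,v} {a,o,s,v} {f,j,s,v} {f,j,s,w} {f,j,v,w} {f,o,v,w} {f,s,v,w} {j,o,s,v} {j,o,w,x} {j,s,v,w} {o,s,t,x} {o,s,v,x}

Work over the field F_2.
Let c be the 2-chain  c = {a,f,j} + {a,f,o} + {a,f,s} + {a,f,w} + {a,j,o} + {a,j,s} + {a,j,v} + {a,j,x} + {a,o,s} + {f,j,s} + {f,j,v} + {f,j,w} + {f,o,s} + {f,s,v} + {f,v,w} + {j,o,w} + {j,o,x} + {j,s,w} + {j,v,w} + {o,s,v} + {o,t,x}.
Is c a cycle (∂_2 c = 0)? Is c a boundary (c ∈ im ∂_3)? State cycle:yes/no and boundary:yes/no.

cycle:no boundary:no

n_0=9 n_1=35 n_2=49 n_3=17  [Z2]
∂1: piv[af,aj,ao,as,at,av,aw,ax] rk=8  ker:fj,fo,fs,ft,fv,fw,fx,jo,js,jt,jv,jw,jx,os,ot,ov,ow,ox,st,sv,sw,sx,tw,tx,vw,vx,wx
∂2: piv[afj,afo,afs,aft,afw,ajo,ajs,ajt,ajv,ajw,ajx,aos,aov,aow,aox,asv,atw,fjv,fsw,ftx,fvw,jst,jwx,ost,osx,otx,ovx] rk=27  ker:fjo,fjs,fjw,fos,fov,fow,fsv,ftw,jos,jov,jow,jox,jsv,jsw,jtw,jvw,osv,ovw,owx,stx,svw,svx
∂3: piv[afjo,aftw,ajos,ajov,ajox,ajsv,aosv,fjsv,fjsw,fjvw,fovw,fsvw,jowx,ostx,osvx] rk=15  ker:josv,jsvw
∂2c = {a,j} + {a,o} + {a,s} + {a,v} + {a,w} + {a,x} + {f,v} + {f,w} + {j,o} + {j,s} + {j,v} + {o,s} + {o,t} + {o,v} + {o,w} + {s,w} + {t,x}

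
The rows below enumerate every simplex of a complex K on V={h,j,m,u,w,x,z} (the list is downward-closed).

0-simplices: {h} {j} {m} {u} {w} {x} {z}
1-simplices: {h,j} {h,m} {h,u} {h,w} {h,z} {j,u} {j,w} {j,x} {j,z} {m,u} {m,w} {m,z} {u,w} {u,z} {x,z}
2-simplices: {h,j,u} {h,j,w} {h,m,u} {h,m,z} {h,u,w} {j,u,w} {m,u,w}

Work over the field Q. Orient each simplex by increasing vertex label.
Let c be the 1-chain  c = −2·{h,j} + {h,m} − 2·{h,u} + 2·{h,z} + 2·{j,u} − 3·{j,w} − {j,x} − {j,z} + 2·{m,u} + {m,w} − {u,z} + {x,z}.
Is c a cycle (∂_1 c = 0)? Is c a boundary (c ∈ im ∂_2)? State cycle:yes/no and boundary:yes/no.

cycle:no boundary:no

n_0=7 n_1=15 n_2=7  [Q]
∂1: piv[hj,hm,hu,hw,hz,jx] rk=6  ker:ju,jw,jz,mu,mw,mz,uw,uz,xz
∂2: piv[hju,hjw,hmu,hmz,huw,muw] rk=6  ker:juw
∂1c = {h} + {j} − 2·{m} + 3·{u} − 2·{w} − 2·{x} + {z}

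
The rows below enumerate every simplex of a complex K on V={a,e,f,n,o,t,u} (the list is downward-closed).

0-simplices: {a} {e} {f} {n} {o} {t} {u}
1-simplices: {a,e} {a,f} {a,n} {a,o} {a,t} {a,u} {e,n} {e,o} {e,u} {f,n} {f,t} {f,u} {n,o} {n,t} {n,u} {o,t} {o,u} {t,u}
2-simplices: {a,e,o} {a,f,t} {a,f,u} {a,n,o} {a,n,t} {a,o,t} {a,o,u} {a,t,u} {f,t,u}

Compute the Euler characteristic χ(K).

χ(K)=-2

n_0=7 n_1=18 n_2=9
χ=+7−18+9=-2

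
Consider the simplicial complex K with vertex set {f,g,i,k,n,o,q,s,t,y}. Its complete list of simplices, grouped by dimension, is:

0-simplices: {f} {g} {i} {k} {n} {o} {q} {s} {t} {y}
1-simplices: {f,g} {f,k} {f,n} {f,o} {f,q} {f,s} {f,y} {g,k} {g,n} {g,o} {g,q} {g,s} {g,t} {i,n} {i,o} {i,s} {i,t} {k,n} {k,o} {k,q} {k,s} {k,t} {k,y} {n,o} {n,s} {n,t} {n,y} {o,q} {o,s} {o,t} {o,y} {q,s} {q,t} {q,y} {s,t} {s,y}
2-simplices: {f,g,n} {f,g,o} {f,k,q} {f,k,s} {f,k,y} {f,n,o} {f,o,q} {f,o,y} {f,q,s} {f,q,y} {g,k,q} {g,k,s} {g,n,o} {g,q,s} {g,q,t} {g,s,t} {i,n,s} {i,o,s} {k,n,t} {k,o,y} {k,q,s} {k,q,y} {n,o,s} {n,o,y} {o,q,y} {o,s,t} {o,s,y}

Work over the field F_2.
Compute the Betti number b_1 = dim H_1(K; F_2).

n_0=10 n_1=36 n_2=27  [Z2]
∂1: piv[fg,fk,fn,fo,fq,fs,fy,gt,in] rk=9  ker:gk,gn,go,gq,gs,io,is,it,kn,ko,kq,ks,kt,ky,no,ns,nt,ny,oq,os,ot,oy,qs,qt,qy,st,sy
∂2: piv[fgn,fgo,fkq,fks,fky,fno,foq,foy,fqs,fqy,gkq,gks,gqt,gst,ins,ios,knt,koy,nos,noy,ost,osy] rk=22  ker:gno,gqs,kqs,kqy,oqy
b_1=(36−9)−22=5

b_1=5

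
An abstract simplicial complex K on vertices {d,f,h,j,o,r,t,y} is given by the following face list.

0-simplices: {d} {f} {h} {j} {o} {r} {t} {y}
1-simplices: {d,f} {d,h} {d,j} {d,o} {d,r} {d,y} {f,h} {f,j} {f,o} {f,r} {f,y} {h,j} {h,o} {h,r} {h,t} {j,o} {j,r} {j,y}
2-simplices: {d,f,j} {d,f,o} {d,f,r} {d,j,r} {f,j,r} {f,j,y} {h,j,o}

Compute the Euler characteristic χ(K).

χ(K)=-3

n_0=8 n_1=18 n_2=7
χ=+8−18+7=-3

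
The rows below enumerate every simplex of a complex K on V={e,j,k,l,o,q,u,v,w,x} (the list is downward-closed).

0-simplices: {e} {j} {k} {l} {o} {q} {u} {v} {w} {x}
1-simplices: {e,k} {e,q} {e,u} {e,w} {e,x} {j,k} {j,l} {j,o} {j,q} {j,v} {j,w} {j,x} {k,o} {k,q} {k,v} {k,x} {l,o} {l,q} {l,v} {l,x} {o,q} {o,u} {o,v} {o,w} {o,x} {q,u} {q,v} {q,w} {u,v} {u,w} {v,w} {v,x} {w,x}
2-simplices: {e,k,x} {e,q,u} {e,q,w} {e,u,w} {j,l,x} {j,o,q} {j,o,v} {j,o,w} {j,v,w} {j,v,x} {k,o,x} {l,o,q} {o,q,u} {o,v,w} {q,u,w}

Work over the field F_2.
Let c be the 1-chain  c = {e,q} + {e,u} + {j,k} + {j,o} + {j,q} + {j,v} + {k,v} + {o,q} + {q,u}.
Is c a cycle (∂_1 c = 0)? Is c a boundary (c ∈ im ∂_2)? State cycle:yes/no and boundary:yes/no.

n_0=10 n_1=33 n_2=15  [Z2]
∂1: piv[ek,eq,eu,ew,ex,jk,jl,jo,jv] rk=9  ker:jq,jw,jx,ko,kq,kv,kx,lo,lq,lv,lx,oq,ou,ov,ow,ox,qu,qv,qw,uv,uw,vw,vx,wx
∂2: piv[ekx,equ,eqw,euw,jlx,joq,jov,jow,jvw,jvx,kox,loq,oqu] rk=13  ker:ovw,quw
∂1c = 0
c vs im∂2: residual ≠ 0 ⇒ not boundary

cycle:yes boundary:no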